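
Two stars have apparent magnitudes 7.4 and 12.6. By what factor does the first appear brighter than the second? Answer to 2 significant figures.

Magnitude difference = -5.2
Flux ratio = 10^(−0.4 Δm) = 10^(−0.4 × -5.2) = 10^2.080 = 120.2

120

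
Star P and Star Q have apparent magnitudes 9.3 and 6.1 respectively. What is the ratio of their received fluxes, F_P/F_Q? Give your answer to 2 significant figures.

F_P/F_Q ≈ 0.052

Δm = 9.3 − (6.1) = 3.2
Flux ratio = 10^(−0.4 Δm) = 10^(−0.4 × 3.2) = 10^-1.280 = 0.05248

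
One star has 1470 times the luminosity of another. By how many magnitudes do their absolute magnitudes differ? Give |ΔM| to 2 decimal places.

|ΔM| ≈ 7.92

Pogson: ΔM = −2.5 log₁₀(ratio) = −2.5 log₁₀(1470) = −2.5 × 3.1673 = -7.918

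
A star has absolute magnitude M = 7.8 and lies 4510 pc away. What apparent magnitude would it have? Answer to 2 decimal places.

m ≈ 21.07

m = M + 5 log₁₀ d − 5 = 7.8 + 5·3.6542 − 5 = 21.071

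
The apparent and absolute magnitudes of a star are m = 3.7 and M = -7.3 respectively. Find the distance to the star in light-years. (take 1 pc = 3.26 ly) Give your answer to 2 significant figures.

μ = m − M = 11.000
m − M = 5 log₁₀ d − 5
log₁₀ d = (m − M)/5 + 1 = 3.2000
d = 10^3.2000 = 1585 pc
= 5167 ly

d ≈ 5200 ly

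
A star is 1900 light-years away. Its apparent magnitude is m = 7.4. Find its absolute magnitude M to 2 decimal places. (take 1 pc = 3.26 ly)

d = 1900 ly / 3.26 = 582.8 pc
5 log₁₀(d/10 pc) = 5 log₁₀(582.8) − 5 = 8.828
M = m − 5 log₁₀(d/10) = 7.4 − 8.828 = -1.428

M ≈ -1.43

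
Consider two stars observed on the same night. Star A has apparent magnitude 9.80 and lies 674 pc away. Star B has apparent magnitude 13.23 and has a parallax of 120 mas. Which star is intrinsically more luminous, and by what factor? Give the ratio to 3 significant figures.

Star A is more luminous, by a factor of 154000.

Star A: M = m − 5 log₁₀ d + 5 = 9.80 − 5·2.8287 + 5 = 0.657
Star B: p = 120 mas = 0.120″ → d = 1/p = 8.333 pc
Star B: M = m − 5 log₁₀ d + 5 = 13.23 − 5·0.9208 + 5 = 13.626
ΔM = M_A − M_B = 0.657 − (13.626) = -12.969; smaller M is more luminous → Star A.
L ratio = 10^(0.4 |ΔM|) = 10^5.188 = 154100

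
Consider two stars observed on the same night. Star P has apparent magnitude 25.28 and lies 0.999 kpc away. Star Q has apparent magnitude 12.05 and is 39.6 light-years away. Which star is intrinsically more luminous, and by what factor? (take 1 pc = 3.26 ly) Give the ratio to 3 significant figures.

Star P: d = 0.999 kpc = 999.0 pc
Star P: M = m − 5 log₁₀ d + 5 = 25.28 − 5·2.9996 + 5 = 15.282
Star Q: d = 39.6 ly / 3.26 = 12.15 pc
Star Q: M = m − 5 log₁₀ d + 5 = 12.05 − 5·1.0845 + 5 = 11.628
ΔM = M_P − M_Q = 15.282 − (11.628) = 3.655; smaller M is more luminous → Star Q.
L ratio = 10^(0.4 |ΔM|) = 10^1.462 = 28.96

Star Q is more luminous, by a factor of 29.0.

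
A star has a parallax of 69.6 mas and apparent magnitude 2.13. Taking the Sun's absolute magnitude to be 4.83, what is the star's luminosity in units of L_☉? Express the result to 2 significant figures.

L/L_☉ ≈ 25

d = 1/p = 1000/69.6 mas = 14.37 pc
M = m − 5 log₁₀ d + 5 = 2.13 − 5·1.1574 + 5 = 1.343
M − M_☉ = 1.343 − 4.83 = -3.487
L/L_☉ = 10^(−0.4 × -3.487) = 24.82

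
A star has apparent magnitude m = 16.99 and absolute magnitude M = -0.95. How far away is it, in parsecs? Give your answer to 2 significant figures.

d ≈ 39000 pc

μ = m − M = 17.940
m − M = 5 log₁₀ d − 5
log₁₀ d = (m − M)/5 + 1 = 4.5880
d = 10^4.5880 = 38730 pc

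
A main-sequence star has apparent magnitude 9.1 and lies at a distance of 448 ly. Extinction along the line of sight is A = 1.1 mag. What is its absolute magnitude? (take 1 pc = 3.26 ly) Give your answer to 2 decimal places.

M ≈ 2.31

d = 448 ly / 3.26 = 137.4 pc
5 log₁₀(d/10 pc) = 5 log₁₀(137.4) − 5 = 5.690
M = m − 5 log₁₀(d/10) − A = 9.1 − 5.690 − 1.1 = 2.310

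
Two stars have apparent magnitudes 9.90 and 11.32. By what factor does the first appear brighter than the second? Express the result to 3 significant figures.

Δm = 9.90 − (11.32) = -1.42
Flux ratio = 10^(−0.4 Δm) = 10^(−0.4 × -1.42) = 10^0.568 = 3.698

3.70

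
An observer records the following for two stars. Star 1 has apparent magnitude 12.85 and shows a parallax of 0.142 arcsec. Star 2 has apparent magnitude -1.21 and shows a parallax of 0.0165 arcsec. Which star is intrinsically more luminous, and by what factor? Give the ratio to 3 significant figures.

Star 1: d = 1/p = 1/0.142″ = 7.042 pc
Star 1: M = m − 5 log₁₀ d + 5 = 12.85 − 5·0.8477 + 5 = 13.611
Star 2: d = 1/p = 1/0.0165″ = 60.61 pc
Star 2: M = m − 5 log₁₀ d + 5 = -1.21 − 5·1.7825 + 5 = -5.123
ΔM = M_1 − M_2 = 13.611 − (-5.123) = 18.734; smaller M is more luminous → Star 2.
L ratio = 10^(0.4 |ΔM|) = 10^7.494 = 3.116×10^7

Star 2 is more luminous, by a factor of 3.12×10^7.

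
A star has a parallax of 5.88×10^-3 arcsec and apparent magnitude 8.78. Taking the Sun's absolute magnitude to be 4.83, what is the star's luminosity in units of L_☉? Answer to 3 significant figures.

L/L_☉ ≈ 7.61

d = 1/p = 1/5.88×10^-3″ = 170.1 pc
M = m − 5 log₁₀ d + 5 = 8.78 − 5·2.2306 + 5 = 2.627
M − M_☉ = 2.627 − 4.83 = -2.203
L/L_☉ = 10^(−0.4 × -2.203) = 7.608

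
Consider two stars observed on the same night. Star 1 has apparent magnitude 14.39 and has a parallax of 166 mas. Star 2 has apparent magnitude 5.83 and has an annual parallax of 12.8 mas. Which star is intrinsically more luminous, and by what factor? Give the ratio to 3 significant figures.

Star 1: p = 166 mas = 0.166″ → d = 1/p = 6.024 pc
Star 1: M = m − 5 log₁₀ d + 5 = 14.39 − 5·0.7799 + 5 = 15.491
Star 2: p = 12.8 mas = 0.0128″ → d = 1/p = 78.12 pc
Star 2: M = m − 5 log₁₀ d + 5 = 5.83 − 5·1.8928 + 5 = 1.366
ΔM = M_1 − M_2 = 15.491 − (1.366) = 14.124; smaller M is more luminous → Star 2.
L ratio = 10^(0.4 |ΔM|) = 10^5.650 = 446500

Star 2 is more luminous, by a factor of 446000.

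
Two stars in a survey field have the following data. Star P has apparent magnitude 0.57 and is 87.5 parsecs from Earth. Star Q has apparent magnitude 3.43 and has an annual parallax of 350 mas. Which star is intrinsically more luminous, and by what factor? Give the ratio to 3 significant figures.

Star P: M = m − 5 log₁₀ d + 5 = 0.57 − 5·1.9420 + 5 = -4.140
Star Q: p = 350 mas = 0.350″ → d = 1/p = 2.857 pc
Star Q: M = m − 5 log₁₀ d + 5 = 3.43 − 5·0.4559 + 5 = 6.150
ΔM = M_P − M_Q = -4.140 − (6.150) = -10.290; smaller M is more luminous → Star P.
L ratio = 10^(0.4 |ΔM|) = 10^4.116 = 13070

Star P is more luminous, by a factor of 13100.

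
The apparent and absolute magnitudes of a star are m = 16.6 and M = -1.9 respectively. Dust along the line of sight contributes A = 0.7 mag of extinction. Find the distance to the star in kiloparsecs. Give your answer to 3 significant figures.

d ≈ 36.3 kpc

m − M = 5 log₁₀(d/10 pc) + A  ⇒  16.6 − (-1.9) − 0.7 = 5 log₁₀(d/10)
17.800 = 5 log₁₀(d/10)
log₁₀ d = (m − M − A)/5 + 1 = 4.5600
d = 10^4.5600 = 36310 pc
= 36.31 kpc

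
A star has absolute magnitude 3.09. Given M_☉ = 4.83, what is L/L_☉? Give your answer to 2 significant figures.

M − M_☉ = 3.09 − 4.83 = -1.740
L/L_☉ = 10^(−0.4 (M − M_☉)) = 10^0.696 = 4.966

L/L_☉ ≈ 5.0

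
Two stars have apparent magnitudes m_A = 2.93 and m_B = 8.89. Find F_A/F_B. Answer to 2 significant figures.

Δm = 2.93 − (8.89) = -5.96
Flux ratio = 10^(−0.4 Δm) = 10^(−0.4 × -5.96) = 10^2.384 = 242.1

F_A/F_B ≈ 240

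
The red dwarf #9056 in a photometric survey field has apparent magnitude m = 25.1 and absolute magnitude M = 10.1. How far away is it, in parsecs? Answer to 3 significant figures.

d ≈ 10000 pc

Distance modulus: m − M = 25.1 − (10.1) = 15.000
m − M = 5 log₁₀ d − 5
log₁₀ d = (m − M)/5 + 1 = 4.0000
d = 10^4.0000 = 10000 pc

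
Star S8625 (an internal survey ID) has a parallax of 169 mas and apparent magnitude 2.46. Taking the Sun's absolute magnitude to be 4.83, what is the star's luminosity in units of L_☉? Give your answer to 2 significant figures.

d = 1/p = 1000/169 mas = 5.917 pc
M = m − 5 log₁₀ d + 5 = 2.46 − 5·0.7721 + 5 = 3.599
M − M_☉ = 3.599 − 4.83 = -1.231
L/L_☉ = 10^(−0.4 × -1.231) = 3.106

L/L_☉ ≈ 3.1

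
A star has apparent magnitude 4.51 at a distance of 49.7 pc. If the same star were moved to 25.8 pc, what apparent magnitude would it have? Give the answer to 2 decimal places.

Flux ∝ 1/d², so Δm = 5 log₁₀(d₂/d₁) = 5 log₁₀(25.8/49.7) = -1.424
m₂ = m₁ + Δm = 4.51 + (-1.424) = 3.086

m ≈ 3.09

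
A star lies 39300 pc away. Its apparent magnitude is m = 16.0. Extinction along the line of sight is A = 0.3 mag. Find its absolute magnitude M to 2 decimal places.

M ≈ -2.27

5 log₁₀(d/10 pc) = 5 log₁₀(39300) − 5 = 17.972
M = m − 5 log₁₀(d/10) − A = 16.0 − 17.972 − 0.3 = -2.272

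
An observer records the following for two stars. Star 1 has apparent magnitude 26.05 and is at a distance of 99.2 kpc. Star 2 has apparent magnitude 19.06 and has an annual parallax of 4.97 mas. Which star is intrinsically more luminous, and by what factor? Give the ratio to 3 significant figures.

Star 1 is more luminous, by a factor of 389.

Star 1: d = 99.2 kpc = 99200 pc
Star 1: M = m − 5 log₁₀ d + 5 = 26.05 − 5·4.9965 + 5 = 6.067
Star 2: p = 4.97 mas = 4.97×10^-3″ → d = 1/p = 201.2 pc
Star 2: M = m − 5 log₁₀ d + 5 = 19.06 − 5·2.3036 + 5 = 12.542
ΔM = M_1 − M_2 = 6.067 − (12.542) = -6.474; smaller M is more luminous → Star 1.
L ratio = 10^(0.4 |ΔM|) = 10^2.590 = 388.8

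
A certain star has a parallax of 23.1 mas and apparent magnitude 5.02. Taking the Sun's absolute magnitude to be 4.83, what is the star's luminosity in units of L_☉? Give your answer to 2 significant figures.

L/L_☉ ≈ 16

d = 1/p = 1000/23.1 mas = 43.29 pc
M = m − 5 log₁₀ d + 5 = 5.02 − 5·1.6364 + 5 = 1.838
M − M_☉ = 1.838 − 4.83 = -2.992
L/L_☉ = 10^(−0.4 × -2.992) = 15.73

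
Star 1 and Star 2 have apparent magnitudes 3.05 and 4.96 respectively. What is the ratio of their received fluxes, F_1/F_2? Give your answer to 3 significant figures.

Magnitude difference = -1.91
Flux ratio = 10^(−0.4 Δm) = 10^(−0.4 × -1.91) = 10^0.764 = 5.808

F_1/F_2 ≈ 5.81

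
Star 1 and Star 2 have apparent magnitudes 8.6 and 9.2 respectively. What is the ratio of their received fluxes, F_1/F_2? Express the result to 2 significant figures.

F_1/F_2 ≈ 1.7

Δm = 8.6 − (9.2) = -0.6
Flux ratio = 10^(−0.4 Δm) = 10^(−0.4 × -0.6) = 10^0.240 = 1.738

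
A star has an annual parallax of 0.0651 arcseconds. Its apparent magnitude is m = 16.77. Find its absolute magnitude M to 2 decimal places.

M ≈ 15.84

d = 1/p = 1/0.0651″ = 15.36 pc
5 log₁₀(d/10 pc) = 5 log₁₀(15.36) − 5 = 0.932
M = m − 5 log₁₀(d/10) = 16.77 − 0.932 = 15.838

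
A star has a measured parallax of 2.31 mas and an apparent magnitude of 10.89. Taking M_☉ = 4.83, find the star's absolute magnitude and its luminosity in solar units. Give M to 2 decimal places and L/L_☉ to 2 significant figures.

M ≈ 2.71; L/L_☉ ≈ 7.1

d = 1/p = 1000/2.31 mas = 432.9 pc
M = m − 5 log₁₀ d + 5 = 10.89 − 5·2.6364 + 5 = 2.708
M − M_☉ = 2.708 − 4.83 = -2.122
L/L_☉ = 10^(−0.4 × -2.122) = 7.060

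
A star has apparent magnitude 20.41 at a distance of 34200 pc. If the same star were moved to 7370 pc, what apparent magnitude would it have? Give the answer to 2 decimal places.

Flux ∝ 1/d², so Δm = 5 log₁₀(d₂/d₁) = 5 log₁₀(7370/34200) = -3.333
m₂ = m₁ + Δm = 20.41 + (-3.333) = 17.077

m ≈ 17.08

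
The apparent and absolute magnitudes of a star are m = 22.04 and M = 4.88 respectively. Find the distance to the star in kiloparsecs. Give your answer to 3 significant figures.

d ≈ 27.0 kpc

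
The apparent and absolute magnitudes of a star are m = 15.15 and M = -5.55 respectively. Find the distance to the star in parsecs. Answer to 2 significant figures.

d ≈ 140000 pc

μ = m − M = 20.700
m − M = 5 log₁₀ d − 5
log₁₀ d = (m − M)/5 + 1 = 5.1400
d = 10^5.1400 = 138000 pc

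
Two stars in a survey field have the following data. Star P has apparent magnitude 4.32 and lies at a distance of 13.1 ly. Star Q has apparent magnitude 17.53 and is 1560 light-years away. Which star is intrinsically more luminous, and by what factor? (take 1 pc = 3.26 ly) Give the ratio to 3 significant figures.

Star P is more luminous, by a factor of 13.6.

Star P: d = 13.1 ly / 3.26 = 4.018 pc
Star P: M = m − 5 log₁₀ d + 5 = 4.32 − 5·0.6041 + 5 = 6.300
Star Q: d = 1560 ly / 3.26 = 478.5 pc
Star Q: M = m − 5 log₁₀ d + 5 = 17.53 − 5·2.6799 + 5 = 9.130
ΔM = M_P − M_Q = 6.300 − (9.130) = -2.831; smaller M is more luminous → Star P.
L ratio = 10^(0.4 |ΔM|) = 10^1.132 = 13.56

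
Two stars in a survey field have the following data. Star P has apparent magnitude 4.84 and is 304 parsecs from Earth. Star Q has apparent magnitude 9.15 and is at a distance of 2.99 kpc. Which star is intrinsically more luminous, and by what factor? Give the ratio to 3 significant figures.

Star Q is more luminous, by a factor of 1.83.

Star P: M = m − 5 log₁₀ d + 5 = 4.84 − 5·2.4829 + 5 = -2.574
Star Q: d = 2.99 kpc = 2990 pc
Star Q: M = m − 5 log₁₀ d + 5 = 9.15 − 5·3.4757 + 5 = -3.228
ΔM = M_P − M_Q = -2.574 − (-3.228) = 0.654; smaller M is more luminous → Star Q.
L ratio = 10^(0.4 |ΔM|) = 10^0.262 = 1.826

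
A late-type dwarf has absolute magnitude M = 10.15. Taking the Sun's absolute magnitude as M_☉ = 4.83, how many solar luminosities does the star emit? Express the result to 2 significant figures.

L/L_☉ ≈ 7.4×10^-3

M − M_☉ = 10.15 − 4.83 = 5.320
L/L_☉ = 10^(−0.4 (M − M_☉)) = 10^-2.128 = 7.447×10^-3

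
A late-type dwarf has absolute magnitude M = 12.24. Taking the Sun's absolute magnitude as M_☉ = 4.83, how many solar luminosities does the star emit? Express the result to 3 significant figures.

M − M_☉ = 12.24 − 4.83 = 7.410
L/L_☉ = 10^(−0.4 (M − M_☉)) = 10^-2.964 = 1.086×10^-3

L/L_☉ ≈ 1.09×10^-3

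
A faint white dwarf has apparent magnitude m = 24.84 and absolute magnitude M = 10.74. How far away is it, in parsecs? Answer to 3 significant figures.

μ = m − M = 14.100
m − M = 5 log₁₀ d − 5
log₁₀ d = (m − M)/5 + 1 = 3.8200
d = 10^3.8200 = 6607 pc

d ≈ 6610 pc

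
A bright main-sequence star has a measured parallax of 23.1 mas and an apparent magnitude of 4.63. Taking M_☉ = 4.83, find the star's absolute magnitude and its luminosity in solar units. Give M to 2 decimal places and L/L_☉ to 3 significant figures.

d = 1/p = 1000/23.1 mas = 43.29 pc
M = m − 5 log₁₀ d + 5 = 4.63 − 5·1.6364 + 5 = 1.448
M − M_☉ = 1.448 − 4.83 = -3.382
L/L_☉ = 10^(−0.4 × -3.382) = 22.53

M ≈ 1.45; L/L_☉ ≈ 22.5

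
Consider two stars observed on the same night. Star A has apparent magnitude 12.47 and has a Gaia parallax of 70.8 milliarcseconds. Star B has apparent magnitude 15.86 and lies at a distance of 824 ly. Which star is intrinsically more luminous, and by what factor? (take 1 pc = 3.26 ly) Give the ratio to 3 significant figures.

Star B is more luminous, by a factor of 14.1.

Star A: p = 70.8 mas = 0.0708″ → d = 1/p = 14.12 pc
Star A: M = m − 5 log₁₀ d + 5 = 12.47 − 5·1.1500 + 5 = 11.720
Star B: d = 824 ly / 3.26 = 252.8 pc
Star B: M = m − 5 log₁₀ d + 5 = 15.86 − 5·2.4027 + 5 = 8.846
ΔM = M_A − M_B = 11.720 − (8.846) = 2.874; smaller M is more luminous → Star B.
L ratio = 10^(0.4 |ΔM|) = 10^1.149 = 14.11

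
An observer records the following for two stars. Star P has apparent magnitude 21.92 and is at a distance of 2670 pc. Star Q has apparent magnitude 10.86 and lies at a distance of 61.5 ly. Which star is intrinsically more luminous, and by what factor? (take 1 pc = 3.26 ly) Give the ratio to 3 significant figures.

Star P: M = m − 5 log₁₀ d + 5 = 21.92 − 5·3.4265 + 5 = 9.787
Star Q: d = 61.5 ly / 3.26 = 18.87 pc
Star Q: M = m − 5 log₁₀ d + 5 = 10.86 − 5·1.2757 + 5 = 9.482
ΔM = M_P − M_Q = 9.787 − (9.482) = 0.306; smaller M is more luminous → Star Q.
L ratio = 10^(0.4 |ΔM|) = 10^0.122 = 1.325

Star Q is more luminous, by a factor of 1.33.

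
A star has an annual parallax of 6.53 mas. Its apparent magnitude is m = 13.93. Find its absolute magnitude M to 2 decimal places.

p = 6.53 mas = 6.53×10^-3″ → d = 1/p = 153.1 pc
5 log₁₀(d/10 pc) = 5 log₁₀(153.1) − 5 = 5.925
M = m − 5 log₁₀(d/10) = 13.93 − 5.925 = 8.005

M ≈ 8.00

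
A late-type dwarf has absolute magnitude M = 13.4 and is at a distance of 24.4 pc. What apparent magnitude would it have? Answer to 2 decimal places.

m = M + 5 log₁₀ d − 5 = 13.4 + 5·1.3874 − 5 = 15.337

m ≈ 15.34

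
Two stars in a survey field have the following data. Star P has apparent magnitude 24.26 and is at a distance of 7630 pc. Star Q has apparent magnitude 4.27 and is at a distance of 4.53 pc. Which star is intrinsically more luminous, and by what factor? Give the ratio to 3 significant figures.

Star Q is more luminous, by a factor of 34.9.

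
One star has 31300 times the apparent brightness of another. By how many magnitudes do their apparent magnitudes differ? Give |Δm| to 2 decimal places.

|Δm| ≈ 11.24

Pogson: Δm = −2.5 log₁₀(ratio) = −2.5 log₁₀(31300) = −2.5 × 4.4955 = -11.239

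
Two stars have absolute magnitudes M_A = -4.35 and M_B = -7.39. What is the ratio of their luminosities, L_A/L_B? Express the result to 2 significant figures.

L_A/L_B ≈ 0.061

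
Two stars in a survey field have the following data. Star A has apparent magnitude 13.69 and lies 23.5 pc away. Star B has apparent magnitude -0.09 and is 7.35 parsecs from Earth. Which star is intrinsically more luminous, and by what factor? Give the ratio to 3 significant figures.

Star A: M = m − 5 log₁₀ d + 5 = 13.69 − 5·1.3711 + 5 = 11.835
Star B: M = m − 5 log₁₀ d + 5 = -0.09 − 5·0.8663 + 5 = 0.579
ΔM = M_A − M_B = 11.835 − (0.579) = 11.256; smaller M is more luminous → Star B.
L ratio = 10^(0.4 |ΔM|) = 10^4.502 = 31800

Star B is more luminous, by a factor of 31800.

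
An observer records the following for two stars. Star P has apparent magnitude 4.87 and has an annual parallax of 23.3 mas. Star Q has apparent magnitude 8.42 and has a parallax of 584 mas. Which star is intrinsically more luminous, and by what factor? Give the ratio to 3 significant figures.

Star P is more luminous, by a factor of 16500.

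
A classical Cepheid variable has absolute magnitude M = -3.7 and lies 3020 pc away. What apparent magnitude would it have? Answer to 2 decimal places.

m ≈ 8.70

m = M + 5 log₁₀ d − 5 = -3.7 + 5·3.4800 − 5 = 8.700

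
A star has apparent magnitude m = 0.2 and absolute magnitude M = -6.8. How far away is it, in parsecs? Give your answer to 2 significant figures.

d ≈ 250 pc

Distance modulus: m − M = 0.2 − (-6.8) = 7.000
m − M = 5 log₁₀ d − 5
log₁₀ d = (m − M)/5 + 1 = 2.4000
d = 10^2.4000 = 251.2 pc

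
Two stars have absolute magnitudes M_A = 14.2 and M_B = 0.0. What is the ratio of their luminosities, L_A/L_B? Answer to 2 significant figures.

ΔM = M_A − M_B = 14.2
L_A/L_B = 10^(−0.4 ΔM) = 10^-5.680 = 2.089×10^-6

L_A/L_B ≈ 2.1×10^-6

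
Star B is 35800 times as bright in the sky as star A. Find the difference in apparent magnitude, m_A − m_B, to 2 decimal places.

Pogson: Δm = −2.5 log₁₀(ratio) = −2.5 log₁₀(35800) = −2.5 × 4.5539 = -11.385
Star B is brighter so has the smaller magnitude: m_A − m_B is positive.

m_A − m_B ≈ 11.38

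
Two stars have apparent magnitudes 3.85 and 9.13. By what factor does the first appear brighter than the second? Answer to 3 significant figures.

Δm = 3.85 − (9.13) = -5.28
Flux ratio = 10^(−0.4 Δm) = 10^(−0.4 × -5.28) = 10^2.112 = 129.4

129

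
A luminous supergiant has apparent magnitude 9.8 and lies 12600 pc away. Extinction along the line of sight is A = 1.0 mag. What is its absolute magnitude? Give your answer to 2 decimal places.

5 log₁₀(d/10 pc) = 5 log₁₀(12600) − 5 = 15.502
M = m − 5 log₁₀(d/10) − A = 9.8 − 15.502 − 1.0 = -6.702

M ≈ -6.70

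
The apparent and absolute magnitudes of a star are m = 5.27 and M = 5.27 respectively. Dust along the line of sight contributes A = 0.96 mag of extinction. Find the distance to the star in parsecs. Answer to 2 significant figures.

d ≈ 6.4 pc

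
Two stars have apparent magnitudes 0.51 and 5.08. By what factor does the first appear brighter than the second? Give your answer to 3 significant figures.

67.3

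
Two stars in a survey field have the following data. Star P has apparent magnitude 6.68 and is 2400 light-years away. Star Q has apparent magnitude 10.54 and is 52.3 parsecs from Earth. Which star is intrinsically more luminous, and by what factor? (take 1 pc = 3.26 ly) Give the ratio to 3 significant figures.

Star P: d = 2400 ly / 3.26 = 736.2 pc
Star P: M = m − 5 log₁₀ d + 5 = 6.68 − 5·2.8670 + 5 = -2.655
Star Q: M = m − 5 log₁₀ d + 5 = 10.54 − 5·1.7185 + 5 = 6.947
ΔM = M_P − M_Q = -2.655 − (6.947) = -9.602; smaller M is more luminous → Star P.
L ratio = 10^(0.4 |ΔM|) = 10^3.841 = 6934

Star P is more luminous, by a factor of 6930.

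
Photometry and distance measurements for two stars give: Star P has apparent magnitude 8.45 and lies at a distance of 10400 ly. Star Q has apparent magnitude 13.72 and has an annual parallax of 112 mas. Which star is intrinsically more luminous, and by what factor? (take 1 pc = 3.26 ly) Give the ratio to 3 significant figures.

Star P: d = 10400 ly / 3.26 = 3190 pc
Star P: M = m − 5 log₁₀ d + 5 = 8.45 − 5·3.5038 + 5 = -4.069
Star Q: p = 112 mas = 0.112″ → d = 1/p = 8.929 pc
Star Q: M = m − 5 log₁₀ d + 5 = 13.72 − 5·0.9508 + 5 = 13.966
ΔM = M_P − M_Q = -4.069 − (13.966) = -18.035; smaller M is more luminous → Star P.
L ratio = 10^(0.4 |ΔM|) = 10^7.214 = 1.637×10^7

Star P is more luminous, by a factor of 1.64×10^7.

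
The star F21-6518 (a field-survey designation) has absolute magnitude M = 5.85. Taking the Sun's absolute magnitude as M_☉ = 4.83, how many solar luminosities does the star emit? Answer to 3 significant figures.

M − M_☉ = 5.85 − 4.83 = 1.020
L/L_☉ = 10^(−0.4 (M − M_☉)) = 10^-0.408 = 0.3908

L/L_☉ ≈ 0.391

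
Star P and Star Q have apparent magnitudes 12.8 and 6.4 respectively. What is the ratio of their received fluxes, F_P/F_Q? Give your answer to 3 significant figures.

F_P/F_Q ≈ 2.75×10^-3

Δm = 12.8 − (6.4) = 6.4
Flux ratio = 10^(−0.4 Δm) = 10^(−0.4 × 6.4) = 10^-2.560 = 2.754×10^-3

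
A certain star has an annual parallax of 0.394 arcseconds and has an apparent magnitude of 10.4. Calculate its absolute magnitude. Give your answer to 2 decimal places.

M ≈ 13.38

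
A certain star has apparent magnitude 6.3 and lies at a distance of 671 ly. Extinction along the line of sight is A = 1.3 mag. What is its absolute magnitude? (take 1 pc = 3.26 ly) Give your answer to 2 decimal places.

d = 671 ly / 3.26 = 205.8 pc
5 log₁₀(d/10 pc) = 5 log₁₀(205.8) − 5 = 6.568
M = m − 5 log₁₀(d/10) − A = 6.3 − 6.568 − 1.3 = -1.568

M ≈ -1.57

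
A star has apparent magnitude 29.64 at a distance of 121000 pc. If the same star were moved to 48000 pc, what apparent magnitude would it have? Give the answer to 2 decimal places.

m ≈ 27.63

Flux ∝ 1/d², so Δm = 5 log₁₀(d₂/d₁) = 5 log₁₀(48000/121000) = -2.008
m₂ = m₁ + Δm = 29.64 + (-2.008) = 27.632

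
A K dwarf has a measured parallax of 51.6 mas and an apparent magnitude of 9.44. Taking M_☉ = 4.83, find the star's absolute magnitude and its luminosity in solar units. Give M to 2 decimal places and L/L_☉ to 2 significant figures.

M ≈ 8.00; L/L_☉ ≈ 0.054

d = 1/p = 1000/51.6 mas = 19.38 pc
M = m − 5 log₁₀ d + 5 = 9.44 − 5·1.2874 + 5 = 8.003
M − M_☉ = 8.003 − 4.83 = 3.173
L/L_☉ = 10^(−0.4 × 3.173) = 0.05379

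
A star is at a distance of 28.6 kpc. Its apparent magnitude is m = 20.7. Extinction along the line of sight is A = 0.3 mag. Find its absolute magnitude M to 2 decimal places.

M ≈ 3.12

d = 28.6 kpc = 28600 pc
5 log₁₀(d/10 pc) = 5 log₁₀(28600) − 5 = 17.282
M = m − 5 log₁₀(d/10) − A = 20.7 − 17.282 − 0.3 = 3.118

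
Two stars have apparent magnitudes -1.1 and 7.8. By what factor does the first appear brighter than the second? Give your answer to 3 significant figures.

3630

Δm = -1.1 − (7.8) = -8.9
Flux ratio = 10^(−0.4 Δm) = 10^(−0.4 × -8.9) = 10^3.560 = 3631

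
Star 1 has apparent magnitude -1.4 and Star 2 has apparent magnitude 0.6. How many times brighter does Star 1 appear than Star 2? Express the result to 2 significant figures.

6.3

Δm = -1.4 − (0.6) = -2.0
Flux ratio = 10^(−0.4 Δm) = 10^(−0.4 × -2.0) = 10^0.800 = 6.310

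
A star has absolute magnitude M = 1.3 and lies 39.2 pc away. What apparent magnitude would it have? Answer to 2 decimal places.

m ≈ 4.27

m = M + 5 log₁₀ d − 5 = 1.3 + 5·1.5933 − 5 = 4.266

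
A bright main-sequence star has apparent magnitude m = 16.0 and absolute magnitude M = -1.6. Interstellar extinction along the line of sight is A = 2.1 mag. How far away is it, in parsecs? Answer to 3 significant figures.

d ≈ 12600 pc

m − M = 5 log₁₀(d/10 pc) + A  ⇒  16.0 − (-1.6) − 2.1 = 5 log₁₀(d/10)
15.500 = 5 log₁₀(d/10)
log₁₀ d = (m − M − A)/5 + 1 = 4.1000
d = 10^4.1000 = 12590 pc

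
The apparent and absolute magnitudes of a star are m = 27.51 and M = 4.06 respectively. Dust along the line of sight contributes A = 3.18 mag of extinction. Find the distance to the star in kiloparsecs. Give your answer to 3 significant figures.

d ≈ 113 kpc

m − M = 5 log₁₀(d/10 pc) + A  ⇒  27.51 − (4.06) − 3.18 = 5 log₁₀(d/10)
20.270 = 5 log₁₀(d/10)
log₁₀ d = (m − M − A)/5 + 1 = 5.0540
d = 10^5.0540 = 113200 pc
= 113.2 kpc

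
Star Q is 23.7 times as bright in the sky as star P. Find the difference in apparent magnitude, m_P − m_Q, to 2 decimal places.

Pogson: Δm = −2.5 log₁₀(ratio) = −2.5 log₁₀(23.7) = −2.5 × 1.3747 = -3.437
Star Q is brighter so has the smaller magnitude: m_P − m_Q is positive.

m_P − m_Q ≈ 3.44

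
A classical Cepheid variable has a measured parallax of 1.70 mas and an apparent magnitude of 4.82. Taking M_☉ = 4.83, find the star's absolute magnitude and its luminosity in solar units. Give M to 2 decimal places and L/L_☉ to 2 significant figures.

d = 1/p = 1000/1.70 mas = 588.2 pc
M = m − 5 log₁₀ d + 5 = 4.82 − 5·2.7696 + 5 = -4.028
M − M_☉ = -4.028 − 4.83 = -8.858
L/L_☉ = 10^(−0.4 × -8.858) = 3492

M ≈ -4.03; L/L_☉ ≈ 3500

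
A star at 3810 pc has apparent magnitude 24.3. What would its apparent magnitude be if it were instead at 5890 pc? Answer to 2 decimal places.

m ≈ 25.25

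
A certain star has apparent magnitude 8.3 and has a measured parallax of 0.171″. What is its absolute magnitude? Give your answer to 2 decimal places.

M ≈ 9.46

d = 1/p = 1/0.171″ = 5.848 pc
5 log₁₀(d/10 pc) = 5 log₁₀(5.848) − 5 = -1.165
M = m − 5 log₁₀(d/10) = 8.3 + 1.165 = 9.465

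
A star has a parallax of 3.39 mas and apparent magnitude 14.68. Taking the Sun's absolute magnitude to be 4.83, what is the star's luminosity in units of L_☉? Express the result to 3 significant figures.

L/L_☉ ≈ 0.0999

d = 1/p = 1000/3.39 mas = 295.0 pc
M = m − 5 log₁₀ d + 5 = 14.68 − 5·2.4698 + 5 = 7.331
M − M_☉ = 7.331 − 4.83 = 2.501
L/L_☉ = 10^(−0.4 × 2.501) = 0.09991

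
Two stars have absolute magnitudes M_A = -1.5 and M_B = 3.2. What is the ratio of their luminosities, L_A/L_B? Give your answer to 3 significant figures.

ΔM = M_A − M_B = -4.7
L_A/L_B = 10^(−0.4 ΔM) = 10^1.880 = 75.86

L_A/L_B ≈ 75.9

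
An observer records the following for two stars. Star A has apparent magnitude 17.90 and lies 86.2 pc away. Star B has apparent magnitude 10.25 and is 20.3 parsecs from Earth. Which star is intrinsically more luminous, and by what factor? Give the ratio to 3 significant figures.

Star B is more luminous, by a factor of 63.7.

Star A: M = m − 5 log₁₀ d + 5 = 17.90 − 5·1.9355 + 5 = 13.222
Star B: M = m − 5 log₁₀ d + 5 = 10.25 − 5·1.3075 + 5 = 8.713
ΔM = M_A − M_B = 13.222 − (8.713) = 4.510; smaller M is more luminous → Star B.
L ratio = 10^(0.4 |ΔM|) = 10^1.804 = 63.68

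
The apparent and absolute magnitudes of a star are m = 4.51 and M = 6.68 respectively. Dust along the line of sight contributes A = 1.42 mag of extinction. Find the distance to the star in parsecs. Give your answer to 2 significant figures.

d ≈ 1.9 pc

m − M = 5 log₁₀(d/10 pc) + A  ⇒  4.51 − (6.68) − 1.42 = 5 log₁₀(d/10)
-3.590 = 5 log₁₀(d/10)
log₁₀ d = (m − M − A)/5 + 1 = 0.2820
d = 10^0.2820 = 1.914 pc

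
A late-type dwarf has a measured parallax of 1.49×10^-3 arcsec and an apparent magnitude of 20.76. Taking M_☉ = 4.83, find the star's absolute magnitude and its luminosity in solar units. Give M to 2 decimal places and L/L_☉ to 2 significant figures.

M ≈ 11.63; L/L_☉ ≈ 1.9×10^-3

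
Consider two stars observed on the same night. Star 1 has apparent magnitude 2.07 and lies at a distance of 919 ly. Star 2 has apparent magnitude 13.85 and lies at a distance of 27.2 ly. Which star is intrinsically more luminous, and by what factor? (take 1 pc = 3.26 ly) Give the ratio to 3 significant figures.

Star 1 is more luminous, by a factor of 5.88×10^7.

Star 1: d = 919 ly / 3.26 = 281.9 pc
Star 1: M = m − 5 log₁₀ d + 5 = 2.07 − 5·2.4501 + 5 = -5.180
Star 2: d = 27.2 ly / 3.26 = 8.344 pc
Star 2: M = m − 5 log₁₀ d + 5 = 13.85 − 5·0.9214 + 5 = 14.243
ΔM = M_1 − M_2 = -5.180 − (14.243) = -19.424; smaller M is more luminous → Star 1.
L ratio = 10^(0.4 |ΔM|) = 10^7.769 = 5.882×10^7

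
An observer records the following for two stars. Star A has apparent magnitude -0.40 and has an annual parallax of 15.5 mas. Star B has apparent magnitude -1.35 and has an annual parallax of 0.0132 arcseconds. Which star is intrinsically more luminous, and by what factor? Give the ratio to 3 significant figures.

Star B is more luminous, by a factor of 3.31.

Star A: p = 15.5 mas = 0.0155″ → d = 1/p = 64.52 pc
Star A: M = m − 5 log₁₀ d + 5 = -0.40 − 5·1.8097 + 5 = -4.448
Star B: d = 1/p = 1/0.0132″ = 75.76 pc
Star B: M = m − 5 log₁₀ d + 5 = -1.35 − 5·1.8794 + 5 = -5.747
ΔM = M_A − M_B = -4.448 − (-5.747) = 1.299; smaller M is more luminous → Star B.
L ratio = 10^(0.4 |ΔM|) = 10^0.520 = 3.308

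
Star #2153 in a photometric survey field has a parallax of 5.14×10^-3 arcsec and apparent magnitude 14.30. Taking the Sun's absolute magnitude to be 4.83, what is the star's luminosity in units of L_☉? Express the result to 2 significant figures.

L/L_☉ ≈ 0.062

d = 1/p = 1/5.14×10^-3″ = 194.6 pc
M = m − 5 log₁₀ d + 5 = 14.30 − 5·2.2890 + 5 = 7.855
M − M_☉ = 7.855 − 4.83 = 3.025
L/L_☉ = 10^(−0.4 × 3.025) = 0.06167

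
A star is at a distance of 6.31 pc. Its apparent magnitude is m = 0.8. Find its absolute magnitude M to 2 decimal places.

M ≈ 1.80

5 log₁₀(d/10 pc) = 5 log₁₀(6.310) − 5 = -1.000
M = m − 5 log₁₀(d/10) = 0.8 + 1.000 = 1.800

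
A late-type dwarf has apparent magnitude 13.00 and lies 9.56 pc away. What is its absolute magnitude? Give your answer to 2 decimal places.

M ≈ 13.10

5 log₁₀(d/10 pc) = 5 log₁₀(9.560) − 5 = -0.098
M = m − 5 log₁₀(d/10) = 13.00 + 0.098 = 13.098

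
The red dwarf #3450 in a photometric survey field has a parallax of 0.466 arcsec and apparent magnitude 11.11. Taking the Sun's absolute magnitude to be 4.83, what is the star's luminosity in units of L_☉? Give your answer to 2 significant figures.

d = 1/p = 1/0.466″ = 2.146 pc
M = m − 5 log₁₀ d + 5 = 11.11 − 5·0.3316 + 5 = 14.452
M − M_☉ = 14.452 − 4.83 = 9.622
L/L_☉ = 10^(−0.4 × 9.622) = 1.417×10^-4

L/L_☉ ≈ 1.4×10^-4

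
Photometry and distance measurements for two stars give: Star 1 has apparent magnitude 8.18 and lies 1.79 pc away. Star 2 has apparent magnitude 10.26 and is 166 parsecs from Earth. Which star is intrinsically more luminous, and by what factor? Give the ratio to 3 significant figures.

Star 1: M = m − 5 log₁₀ d + 5 = 8.18 − 5·0.2529 + 5 = 11.916
Star 2: M = m − 5 log₁₀ d + 5 = 10.26 − 5·2.2201 + 5 = 4.159
ΔM = M_1 − M_2 = 11.916 − (4.159) = 7.756; smaller M is more luminous → Star 2.
L ratio = 10^(0.4 |ΔM|) = 10^3.103 = 1266

Star 2 is more luminous, by a factor of 1270.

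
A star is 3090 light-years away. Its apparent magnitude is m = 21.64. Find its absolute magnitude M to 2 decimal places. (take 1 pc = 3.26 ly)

M ≈ 11.76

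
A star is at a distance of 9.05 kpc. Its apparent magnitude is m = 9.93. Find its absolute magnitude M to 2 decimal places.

d = 9.05 kpc = 9050 pc
5 log₁₀(d/10 pc) = 5 log₁₀(9050) − 5 = 14.783
M = m − 5 log₁₀(d/10) = 9.93 − 14.783 = -4.853

M ≈ -4.85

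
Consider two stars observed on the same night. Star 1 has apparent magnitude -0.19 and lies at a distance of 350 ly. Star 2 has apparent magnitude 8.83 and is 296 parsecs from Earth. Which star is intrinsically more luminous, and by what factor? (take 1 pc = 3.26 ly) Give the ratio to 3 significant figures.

Star 1: d = 350 ly / 3.26 = 107.4 pc
Star 1: M = m − 5 log₁₀ d + 5 = -0.19 − 5·2.0309 + 5 = -5.344
Star 2: M = m − 5 log₁₀ d + 5 = 8.83 − 5·2.4713 + 5 = 1.474
ΔM = M_1 − M_2 = -5.344 − (1.474) = -6.818; smaller M is more luminous → Star 1.
L ratio = 10^(0.4 |ΔM|) = 10^2.727 = 533.5

Star 1 is more luminous, by a factor of 533.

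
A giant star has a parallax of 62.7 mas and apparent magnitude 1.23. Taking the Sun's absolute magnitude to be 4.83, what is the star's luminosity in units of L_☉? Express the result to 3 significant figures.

d = 1/p = 1000/62.7 mas = 15.95 pc
M = m − 5 log₁₀ d + 5 = 1.23 − 5·1.2027 + 5 = 0.216
M − M_☉ = 0.216 − 4.83 = -4.614
L/L_☉ = 10^(−0.4 × -4.614) = 70.06

L/L_☉ ≈ 70.1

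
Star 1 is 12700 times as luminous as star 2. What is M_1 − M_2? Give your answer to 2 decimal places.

M_1 − M_2 ≈ -10.26

Pogson: ΔM = −2.5 log₁₀(ratio) = −2.5 log₁₀(12700) = −2.5 × 4.1038 = -10.260
Star 1 is brighter, so it has the smaller magnitude: the difference is negative.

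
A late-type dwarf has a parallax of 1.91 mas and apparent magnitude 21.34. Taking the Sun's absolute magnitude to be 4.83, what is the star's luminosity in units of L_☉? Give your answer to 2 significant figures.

L/L_☉ ≈ 6.8×10^-4

d = 1/p = 1000/1.91 mas = 523.6 pc
M = m − 5 log₁₀ d + 5 = 21.34 − 5·2.7190 + 5 = 12.745
M − M_☉ = 12.745 − 4.83 = 7.915
L/L_☉ = 10^(−0.4 × 7.915) = 6.822×10^-4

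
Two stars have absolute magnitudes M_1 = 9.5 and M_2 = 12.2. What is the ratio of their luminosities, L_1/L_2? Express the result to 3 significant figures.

ΔM = M_1 − M_2 = -2.7
L_1/L_2 = 10^(−0.4 ΔM) = 10^1.080 = 12.02

L_1/L_2 ≈ 12.0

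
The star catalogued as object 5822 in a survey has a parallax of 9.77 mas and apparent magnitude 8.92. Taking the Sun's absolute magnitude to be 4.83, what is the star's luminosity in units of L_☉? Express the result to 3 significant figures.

d = 1/p = 1000/9.77 mas = 102.4 pc
M = m − 5 log₁₀ d + 5 = 8.92 − 5·2.0101 + 5 = 3.869
M − M_☉ = 3.869 − 4.83 = -0.961
L/L_☉ = 10^(−0.4 × -0.961) = 2.422

L/L_☉ ≈ 2.42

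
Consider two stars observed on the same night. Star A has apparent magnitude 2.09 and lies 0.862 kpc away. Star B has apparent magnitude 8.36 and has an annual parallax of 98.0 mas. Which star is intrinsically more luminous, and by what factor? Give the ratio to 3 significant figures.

Star A is more luminous, by a factor of 2.30×10^6.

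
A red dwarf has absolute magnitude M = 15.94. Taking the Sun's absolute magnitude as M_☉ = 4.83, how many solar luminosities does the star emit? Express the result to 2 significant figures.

L/L_☉ ≈ 3.6×10^-5

M − M_☉ = 15.94 − 4.83 = 11.110
L/L_☉ = 10^(−0.4 (M − M_☉)) = 10^-4.444 = 3.597×10^-5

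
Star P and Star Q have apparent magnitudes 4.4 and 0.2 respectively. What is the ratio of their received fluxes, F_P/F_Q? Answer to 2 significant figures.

F_P/F_Q ≈ 0.021

Magnitude difference = 4.2
Flux ratio = 10^(−0.4 Δm) = 10^(−0.4 × 4.2) = 10^-1.680 = 0.02089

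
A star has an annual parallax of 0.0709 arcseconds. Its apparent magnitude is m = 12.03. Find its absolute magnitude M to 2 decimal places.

M ≈ 11.28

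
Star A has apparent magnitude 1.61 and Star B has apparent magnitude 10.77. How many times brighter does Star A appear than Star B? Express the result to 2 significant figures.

4600

Δm = 1.61 − (10.77) = -9.16
Flux ratio = 10^(−0.4 Δm) = 10^(−0.4 × -9.16) = 10^3.664 = 4613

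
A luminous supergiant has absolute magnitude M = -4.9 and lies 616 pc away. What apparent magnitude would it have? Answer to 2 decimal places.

m ≈ 4.05

m = M + 5 log₁₀ d − 5 = -4.9 + 5·2.7896 − 5 = 4.048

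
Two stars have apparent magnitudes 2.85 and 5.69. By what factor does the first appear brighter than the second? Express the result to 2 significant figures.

Δm = 2.85 − (5.69) = -2.84
Flux ratio = 10^(−0.4 Δm) = 10^(−0.4 × -2.84) = 10^1.136 = 13.68

14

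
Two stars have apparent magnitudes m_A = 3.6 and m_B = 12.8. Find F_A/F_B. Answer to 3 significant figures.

F_A/F_B ≈ 4790

Δm = 3.6 − (12.8) = -9.2
Flux ratio = 10^(−0.4 Δm) = 10^(−0.4 × -9.2) = 10^3.680 = 4786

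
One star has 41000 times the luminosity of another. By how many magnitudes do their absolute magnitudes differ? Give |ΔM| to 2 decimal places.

|ΔM| ≈ 11.53

Pogson: ΔM = −2.5 log₁₀(ratio) = −2.5 log₁₀(41000) = −2.5 × 4.6128 = -11.532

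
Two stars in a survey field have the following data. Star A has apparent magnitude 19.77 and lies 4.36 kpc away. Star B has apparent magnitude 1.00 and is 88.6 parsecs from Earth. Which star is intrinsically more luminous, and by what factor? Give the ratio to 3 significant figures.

Star B is more luminous, by a factor of 13300.

Star A: d = 4.36 kpc = 4360 pc
Star A: M = m − 5 log₁₀ d + 5 = 19.77 − 5·3.6395 + 5 = 6.573
Star B: M = m − 5 log₁₀ d + 5 = 1.00 − 5·1.9474 + 5 = -3.737
ΔM = M_A − M_B = 6.573 − (-3.737) = 10.310; smaller M is more luminous → Star B.
L ratio = 10^(0.4 |ΔM|) = 10^4.124 = 13300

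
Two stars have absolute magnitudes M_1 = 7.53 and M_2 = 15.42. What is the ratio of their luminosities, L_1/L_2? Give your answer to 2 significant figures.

ΔM = M_1 − M_2 = -7.89
L_1/L_2 = 10^(−0.4 ΔM) = 10^3.156 = 1432

L_1/L_2 ≈ 1400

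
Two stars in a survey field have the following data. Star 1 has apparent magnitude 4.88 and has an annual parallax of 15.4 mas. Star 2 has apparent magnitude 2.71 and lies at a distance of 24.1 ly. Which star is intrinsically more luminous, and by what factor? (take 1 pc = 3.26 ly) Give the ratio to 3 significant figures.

Star 1 is more luminous, by a factor of 10.5.

Star 1: p = 15.4 mas = 0.0154″ → d = 1/p = 64.94 pc
Star 1: M = m − 5 log₁₀ d + 5 = 4.88 − 5·1.8125 + 5 = 0.818
Star 2: d = 24.1 ly / 3.26 = 7.393 pc
Star 2: M = m − 5 log₁₀ d + 5 = 2.71 − 5·0.8688 + 5 = 3.366
ΔM = M_1 − M_2 = 0.818 − (3.366) = -2.548; smaller M is more luminous → Star 1.
L ratio = 10^(0.4 |ΔM|) = 10^1.019 = 10.46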